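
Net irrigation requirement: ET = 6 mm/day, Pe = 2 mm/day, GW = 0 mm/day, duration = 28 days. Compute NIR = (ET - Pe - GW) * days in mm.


Daily deficit = ET - Pe - GW = 6 - 2 - 0 = 4 mm/day
NIR = 4 * 28 = 112 mm

112.0000 mm


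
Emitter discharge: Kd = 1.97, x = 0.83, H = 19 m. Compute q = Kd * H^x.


q = Kd * H^x = 1.97 * 19^0.83 = 1.97 * 11.517693

22.6899 L/h


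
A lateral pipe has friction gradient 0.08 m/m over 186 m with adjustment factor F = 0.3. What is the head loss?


hf = J * L * F = 0.08 * 186 * 0.3 = 4.4640 m

4.4640 m


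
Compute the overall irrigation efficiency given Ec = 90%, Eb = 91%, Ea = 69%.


Ec = 0.9, Eb = 0.91, Ea = 0.69
E = 0.9 * 0.91 * 0.69 * 100 = 56.5110%

56.5110 %


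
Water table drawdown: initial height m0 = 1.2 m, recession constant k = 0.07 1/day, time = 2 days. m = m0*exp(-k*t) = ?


m = m0 * exp(-k*t)
m = 1.2 * exp(-0.07 * 2)
m = 1.2 * exp(-0.1400)

1.0432 m


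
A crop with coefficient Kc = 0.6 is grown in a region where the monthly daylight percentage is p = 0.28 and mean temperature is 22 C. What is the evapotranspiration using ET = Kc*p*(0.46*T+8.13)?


ET = Kc * p * (0.46*T + 8.13)
ET = 0.6 * 0.28 * (0.46*22 + 8.13)
ET = 0.6 * 0.28 * 18.2500

3.0660 mm/day


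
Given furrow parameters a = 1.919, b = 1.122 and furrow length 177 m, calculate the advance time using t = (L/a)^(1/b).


t = (L/a)^(1/b)
t = (177/1.919)^(1/1.122)
t = 92.235539^(1/1.122)

56.3957 min


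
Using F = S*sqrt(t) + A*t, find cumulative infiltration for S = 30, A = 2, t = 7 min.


F = S*sqrt(t) + A*t
F = 30*sqrt(7) + 2*7
F = 30*2.645751 + 14

93.3725 mm


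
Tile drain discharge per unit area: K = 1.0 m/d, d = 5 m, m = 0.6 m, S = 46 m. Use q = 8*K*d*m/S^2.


q = 8*K*d*m/S^2
q = 8*1.0*5*0.6/46^2
q = 24.0000 / 2116

0.0113 m/d


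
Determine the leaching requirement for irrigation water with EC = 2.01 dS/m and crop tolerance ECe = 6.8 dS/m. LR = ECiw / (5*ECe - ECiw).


LR = ECiw / (5*ECe - ECiw)
LR = 2.01 / (5*6.8 - 2.01)
LR = 2.01 / 31.9900

0.0628


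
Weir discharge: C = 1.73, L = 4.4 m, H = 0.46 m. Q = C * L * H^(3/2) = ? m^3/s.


Q = C * L * H^(3/2) = 1.73 * 4.4 * 0.46^1.5 = 1.73 * 4.4 * 0.311987

2.3748 m^3/s


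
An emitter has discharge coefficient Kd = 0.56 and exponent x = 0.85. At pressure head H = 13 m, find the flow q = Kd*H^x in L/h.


q = Kd * H^x = 0.56 * 13^0.85 = 0.56 * 8.848137

4.9550 L/h


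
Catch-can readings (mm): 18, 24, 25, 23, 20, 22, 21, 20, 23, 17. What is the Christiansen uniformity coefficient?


mean = 21.300000 mm
MAD = 2.100000 mm
CU = (1 - 2.100000/21.300000)*100

90.1408 %


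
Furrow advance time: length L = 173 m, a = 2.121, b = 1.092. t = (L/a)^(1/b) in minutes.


t = (L/a)^(1/b)
t = (173/2.121)^(1/1.092)
t = 81.565299^(1/1.092)

56.2941 min


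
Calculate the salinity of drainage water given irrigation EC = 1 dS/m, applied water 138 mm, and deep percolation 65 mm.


EC_dw = EC_iw * D_iw / D_dw
EC_dw = 1 * 138 / 65
EC_dw = 138 / 65

2.1231 dS/m


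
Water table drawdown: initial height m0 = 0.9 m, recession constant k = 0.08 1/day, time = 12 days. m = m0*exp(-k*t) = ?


m = m0 * exp(-k*t)
m = 0.9 * exp(-0.08 * 12)
m = 0.9 * exp(-0.9600)

0.3446 m


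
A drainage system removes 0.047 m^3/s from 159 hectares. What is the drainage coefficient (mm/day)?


DC = Q * 86400 / (A * 10000) * 1000
DC = 0.047 * 86400 / (159 * 10000) * 1000
DC = 4060800.0000 / 1590000

2.5540 mm/day


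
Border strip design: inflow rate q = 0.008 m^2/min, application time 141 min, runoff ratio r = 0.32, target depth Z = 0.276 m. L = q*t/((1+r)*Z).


L = q*t/((1+r)*Z)
L = 0.008*141/((1+0.32)*0.276)
L = 1.128/0.36432

3.0962 m


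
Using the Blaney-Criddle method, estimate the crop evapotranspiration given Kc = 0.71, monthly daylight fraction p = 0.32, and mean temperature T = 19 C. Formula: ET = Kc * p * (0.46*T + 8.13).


ET = Kc * p * (0.46*T + 8.13)
ET = 0.71 * 0.32 * (0.46*19 + 8.13)
ET = 0.71 * 0.32 * 16.8700

3.8329 mm/day


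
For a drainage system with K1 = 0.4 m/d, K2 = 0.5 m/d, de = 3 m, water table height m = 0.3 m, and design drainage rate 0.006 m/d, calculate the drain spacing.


S^2 = 8*K2*de*m/q + 4*K1*m^2/q
S^2 = 8*0.5*3*0.3/0.006 + 4*0.4*0.3^2/0.006
S = sqrt(624.0000)

24.9800 m


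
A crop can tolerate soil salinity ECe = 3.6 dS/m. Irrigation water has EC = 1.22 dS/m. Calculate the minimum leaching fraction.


LR = ECiw / (5*ECe - ECiw)
LR = 1.22 / (5*3.6 - 1.22)
LR = 1.22 / 16.7800

0.0727


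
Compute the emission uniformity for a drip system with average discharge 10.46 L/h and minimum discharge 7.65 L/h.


EU = (q_min/q_avg)*100 = (7.65/10.46)*100 = 73.1358%

73.1358 %


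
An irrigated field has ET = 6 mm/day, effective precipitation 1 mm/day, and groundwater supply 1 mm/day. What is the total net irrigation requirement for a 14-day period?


Daily deficit = ET - Pe - GW = 6 - 1 - 1 = 4 mm/day
NIR = 4 * 14 = 56 mm

56.0000 mm


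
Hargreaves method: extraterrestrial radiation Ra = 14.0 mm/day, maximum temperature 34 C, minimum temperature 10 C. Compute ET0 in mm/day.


Tmean = (Tmax + Tmin)/2 = (34 + 10)/2 = 22.0
ET0 = 0.0023 * 14.0 * (22.0 + 17.8) * sqrt(34 - 10)
ET0 = 0.0023 * 14.0 * 39.8 * 4.898979

6.2783 mm/day


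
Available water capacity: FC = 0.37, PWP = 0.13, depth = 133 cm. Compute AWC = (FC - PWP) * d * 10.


AWC = (FC - PWP) * d * 10
AWC = (0.37 - 0.13) * 133 * 10
AWC = 0.2400 * 133 * 10

319.2000 mm


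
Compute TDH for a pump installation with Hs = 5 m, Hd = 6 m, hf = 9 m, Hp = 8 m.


TDH = Hs + Hd + hf + Hp = 5 + 6 + 9 + 8 = 28

28 m


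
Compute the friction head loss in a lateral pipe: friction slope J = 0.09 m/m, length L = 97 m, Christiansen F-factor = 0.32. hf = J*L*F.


hf = J * L * F = 0.09 * 97 * 0.32 = 2.7936 m

2.7936 m


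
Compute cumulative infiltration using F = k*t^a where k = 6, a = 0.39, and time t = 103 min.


F = k * t^a = 6 * 103^0.39
F = 6 * 6.095460

36.5728 mm


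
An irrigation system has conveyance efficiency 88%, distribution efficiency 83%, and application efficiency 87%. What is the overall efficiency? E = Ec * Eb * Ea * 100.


Ec = 0.88, Eb = 0.83, Ea = 0.87
E = 0.88 * 0.83 * 0.87 * 100 = 63.5448%

63.5448 %


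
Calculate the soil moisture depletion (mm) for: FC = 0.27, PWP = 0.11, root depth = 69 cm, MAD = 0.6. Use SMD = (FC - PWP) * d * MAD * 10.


SMD = (FC - PWP) * d * MAD * 10
SMD = (0.27 - 0.11) * 69 * 0.6 * 10
SMD = 0.1600 * 69 * 0.6 * 10

66.2400 mm


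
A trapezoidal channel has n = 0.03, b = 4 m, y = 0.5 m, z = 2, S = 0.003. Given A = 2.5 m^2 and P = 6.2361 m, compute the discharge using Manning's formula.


R = A/P = 2.5/6.2361 = 0.400892
Q = (1/0.03) * 2.5 * 0.400892^(2/3) * 0.003^0.5

2.4816 m^3/s


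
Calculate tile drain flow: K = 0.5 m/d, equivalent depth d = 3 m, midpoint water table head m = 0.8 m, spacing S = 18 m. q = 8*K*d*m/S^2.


q = 8*K*d*m/S^2
q = 8*0.5*3*0.8/18^2
q = 9.6000 / 324

0.0296 m/d


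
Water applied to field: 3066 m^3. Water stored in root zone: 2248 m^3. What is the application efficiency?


Ea = V_root / V_field * 100 = 2248 / 3066 * 100 = 73.3203%

73.3203 %


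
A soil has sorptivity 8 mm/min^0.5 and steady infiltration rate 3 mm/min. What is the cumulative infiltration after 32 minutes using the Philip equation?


F = S*sqrt(t) + A*t
F = 8*sqrt(32) + 3*32
F = 8*5.656854 + 96

141.2548 mm


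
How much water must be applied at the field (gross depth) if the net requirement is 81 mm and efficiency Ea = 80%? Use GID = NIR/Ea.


Ea = 80% = 0.8
GID = NIR / Ea = 81 / 0.8 = 101.2500 mm

101.2500 mm


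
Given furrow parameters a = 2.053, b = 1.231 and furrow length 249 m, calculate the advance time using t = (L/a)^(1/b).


t = (L/a)^(1/b)
t = (249/2.053)^(1/1.231)
t = 121.285923^(1/1.231)

49.2922 min


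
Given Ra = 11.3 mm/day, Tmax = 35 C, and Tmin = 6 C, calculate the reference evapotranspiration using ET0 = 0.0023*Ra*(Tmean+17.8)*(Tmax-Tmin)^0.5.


Tmean = (Tmax + Tmin)/2 = (35 + 6)/2 = 20.5
ET0 = 0.0023 * 11.3 * (20.5 + 17.8) * sqrt(35 - 6)
ET0 = 0.0023 * 11.3 * 38.3 * 5.385165

5.3605 mm/day


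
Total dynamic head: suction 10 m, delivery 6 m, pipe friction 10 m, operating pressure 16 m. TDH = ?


TDH = Hs + Hd + hf + Hp = 10 + 6 + 10 + 16 = 42

42 m


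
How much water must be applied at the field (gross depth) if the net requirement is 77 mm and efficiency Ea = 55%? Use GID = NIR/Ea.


Ea = 55% = 0.55
GID = NIR / Ea = 77 / 0.55 = 140.0000 mm

140.0000 mm


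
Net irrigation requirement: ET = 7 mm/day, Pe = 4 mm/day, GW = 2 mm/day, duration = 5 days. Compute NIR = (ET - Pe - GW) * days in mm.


Daily deficit = ET - Pe - GW = 7 - 4 - 2 = 1 mm/day
NIR = 1 * 5 = 5 mm

5.0000 mm


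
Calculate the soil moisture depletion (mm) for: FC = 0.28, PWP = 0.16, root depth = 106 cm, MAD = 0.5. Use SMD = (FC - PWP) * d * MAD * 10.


SMD = (FC - PWP) * d * MAD * 10
SMD = (0.28 - 0.16) * 106 * 0.5 * 10
SMD = 0.1200 * 106 * 0.5 * 10

63.6000 mm


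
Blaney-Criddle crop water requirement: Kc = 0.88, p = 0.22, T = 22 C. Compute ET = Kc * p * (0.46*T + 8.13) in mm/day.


ET = Kc * p * (0.46*T + 8.13)
ET = 0.88 * 0.22 * (0.46*22 + 8.13)
ET = 0.88 * 0.22 * 18.2500

3.5332 mm/day


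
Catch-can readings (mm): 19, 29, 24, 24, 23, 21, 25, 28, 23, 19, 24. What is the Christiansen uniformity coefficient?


mean = 23.545455 mm
MAD = 2.314050 mm
CU = (1 - 2.314050/23.545455)*100

90.1720 %


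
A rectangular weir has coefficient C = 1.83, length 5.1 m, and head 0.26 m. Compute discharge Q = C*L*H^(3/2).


Q = C * L * H^(3/2) = 1.83 * 5.1 * 0.26^1.5 = 1.83 * 5.1 * 0.132575

1.2373 m^3/s


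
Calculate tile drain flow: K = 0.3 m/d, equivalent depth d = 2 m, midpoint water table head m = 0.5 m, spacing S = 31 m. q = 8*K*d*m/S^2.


q = 8*K*d*m/S^2
q = 8*0.3*2*0.5/31^2
q = 2.4000 / 961

0.0025 m/d


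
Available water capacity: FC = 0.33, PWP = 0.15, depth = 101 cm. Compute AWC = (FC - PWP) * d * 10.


AWC = (FC - PWP) * d * 10
AWC = (0.33 - 0.15) * 101 * 10
AWC = 0.1800 * 101 * 10

181.8000 mm


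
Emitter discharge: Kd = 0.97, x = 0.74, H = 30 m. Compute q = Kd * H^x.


q = Kd * H^x = 0.97 * 30^0.74 = 0.97 * 12.389955

12.0183 L/h


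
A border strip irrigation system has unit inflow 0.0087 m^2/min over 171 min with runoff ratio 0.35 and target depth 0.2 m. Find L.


L = q*t/((1+r)*Z)
L = 0.0087*171/((1+0.35)*0.2)
L = 1.4877/0.27

5.5100 m


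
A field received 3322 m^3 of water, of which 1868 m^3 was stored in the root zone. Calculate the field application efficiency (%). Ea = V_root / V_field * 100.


Ea = V_root / V_field * 100 = 1868 / 3322 * 100 = 56.2312%

56.2312 %


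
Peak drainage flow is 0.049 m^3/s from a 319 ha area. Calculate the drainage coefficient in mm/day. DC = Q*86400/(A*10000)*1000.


DC = Q * 86400 / (A * 10000) * 1000
DC = 0.049 * 86400 / (319 * 10000) * 1000
DC = 4233600.0000 / 3190000

1.3271 mm/day


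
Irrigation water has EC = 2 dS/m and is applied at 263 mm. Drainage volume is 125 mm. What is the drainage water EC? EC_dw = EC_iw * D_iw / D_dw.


EC_dw = EC_iw * D_iw / D_dw
EC_dw = 2 * 263 / 125
EC_dw = 526 / 125

4.2080 dS/m


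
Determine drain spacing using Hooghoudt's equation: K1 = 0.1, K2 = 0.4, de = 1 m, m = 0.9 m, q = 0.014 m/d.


S^2 = 8*K2*de*m/q + 4*K1*m^2/q
S^2 = 8*0.4*1*0.9/0.014 + 4*0.1*0.9^2/0.014
S = sqrt(228.8571)

15.1280 m


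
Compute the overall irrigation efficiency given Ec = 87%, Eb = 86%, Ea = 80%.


Ec = 0.87, Eb = 0.86, Ea = 0.8
E = 0.87 * 0.86 * 0.8 * 100 = 59.8560%

59.8560 %


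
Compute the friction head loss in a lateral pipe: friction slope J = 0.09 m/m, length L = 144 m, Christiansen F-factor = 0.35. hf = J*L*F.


hf = J * L * F = 0.09 * 144 * 0.35 = 4.5360 m

4.5360 m


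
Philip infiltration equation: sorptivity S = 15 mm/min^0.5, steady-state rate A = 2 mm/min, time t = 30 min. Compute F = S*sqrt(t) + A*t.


F = S*sqrt(t) + A*t
F = 15*sqrt(30) + 2*30
F = 15*5.477226 + 60

142.1584 mm


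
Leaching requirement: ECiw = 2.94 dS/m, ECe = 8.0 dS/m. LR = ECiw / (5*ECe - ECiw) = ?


LR = ECiw / (5*ECe - ECiw)
LR = 2.94 / (5*8.0 - 2.94)
LR = 2.94 / 37.0600

0.0793


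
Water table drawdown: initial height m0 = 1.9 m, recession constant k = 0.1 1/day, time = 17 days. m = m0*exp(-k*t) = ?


m = m0 * exp(-k*t)
m = 1.9 * exp(-0.1 * 17)
m = 1.9 * exp(-1.7000)

0.3471 m


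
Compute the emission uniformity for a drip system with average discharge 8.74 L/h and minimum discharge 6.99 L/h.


EU = (q_min/q_avg)*100 = (6.99/8.74)*100 = 79.9771%

79.9771 %


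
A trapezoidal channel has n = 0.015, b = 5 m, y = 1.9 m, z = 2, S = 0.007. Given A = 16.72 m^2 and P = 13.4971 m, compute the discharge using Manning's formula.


R = A/P = 16.72/13.4971 = 1.238785
Q = (1/0.015) * 16.72 * 1.238785^(2/3) * 0.007^0.5

107.5700 m^3/s


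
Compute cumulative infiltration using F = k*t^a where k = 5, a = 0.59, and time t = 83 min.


F = k * t^a = 5 * 83^0.59
F = 5 * 13.559887

67.7994 mm


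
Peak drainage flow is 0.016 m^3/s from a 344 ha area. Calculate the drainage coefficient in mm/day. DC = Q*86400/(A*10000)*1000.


DC = Q * 86400 / (A * 10000) * 1000
DC = 0.016 * 86400 / (344 * 10000) * 1000
DC = 1382400.0000 / 3440000

0.4019 mm/day


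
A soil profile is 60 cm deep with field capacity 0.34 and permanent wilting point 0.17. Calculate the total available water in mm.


AWC = (FC - PWP) * d * 10
AWC = (0.34 - 0.17) * 60 * 10
AWC = 0.1700 * 60 * 10

102.0000 mm


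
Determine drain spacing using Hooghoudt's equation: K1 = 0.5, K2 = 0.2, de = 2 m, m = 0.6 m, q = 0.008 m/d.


S^2 = 8*K2*de*m/q + 4*K1*m^2/q
S^2 = 8*0.2*2*0.6/0.008 + 4*0.5*0.6^2/0.008
S = sqrt(330.0000)

18.1659 m


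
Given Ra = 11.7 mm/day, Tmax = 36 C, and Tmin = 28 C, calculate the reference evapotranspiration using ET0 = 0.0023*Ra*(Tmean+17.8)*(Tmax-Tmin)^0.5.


Tmean = (Tmax + Tmin)/2 = (36 + 28)/2 = 32.0
ET0 = 0.0023 * 11.7 * (32.0 + 17.8) * sqrt(36 - 28)
ET0 = 0.0023 * 11.7 * 49.8 * 2.828427

3.7904 mm/day


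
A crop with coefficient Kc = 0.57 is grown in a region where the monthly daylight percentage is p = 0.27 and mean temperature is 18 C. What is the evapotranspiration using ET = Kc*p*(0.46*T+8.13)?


ET = Kc * p * (0.46*T + 8.13)
ET = 0.57 * 0.27 * (0.46*18 + 8.13)
ET = 0.57 * 0.27 * 16.4100

2.5255 mm/day


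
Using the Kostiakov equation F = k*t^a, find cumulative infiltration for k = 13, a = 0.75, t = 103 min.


F = k * t^a = 13 * 103^0.75
F = 13 * 32.331654

420.3115 mm


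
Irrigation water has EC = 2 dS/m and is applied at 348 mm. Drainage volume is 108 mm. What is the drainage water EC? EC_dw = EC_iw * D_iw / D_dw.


EC_dw = EC_iw * D_iw / D_dw
EC_dw = 2 * 348 / 108
EC_dw = 696 / 108

6.4444 dS/m


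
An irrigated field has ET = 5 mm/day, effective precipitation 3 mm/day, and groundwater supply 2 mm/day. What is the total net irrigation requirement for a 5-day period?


Daily deficit = ET - Pe - GW = 5 - 3 - 2 = 0 mm/day
NIR = 0 * 5 = 0 mm

0 mm


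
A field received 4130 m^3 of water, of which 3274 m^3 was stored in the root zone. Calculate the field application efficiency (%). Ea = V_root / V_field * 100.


Ea = V_root / V_field * 100 = 3274 / 4130 * 100 = 79.2736%

79.2736 %


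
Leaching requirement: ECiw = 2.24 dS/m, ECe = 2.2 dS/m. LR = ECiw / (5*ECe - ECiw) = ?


LR = ECiw / (5*ECe - ECiw)
LR = 2.24 / (5*2.2 - 2.24)
LR = 2.24 / 8.7600

0.2557


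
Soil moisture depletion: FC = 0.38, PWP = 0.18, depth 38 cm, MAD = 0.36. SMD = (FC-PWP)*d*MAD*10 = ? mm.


SMD = (FC - PWP) * d * MAD * 10
SMD = (0.38 - 0.18) * 38 * 0.36 * 10
SMD = 0.2000 * 38 * 0.36 * 10

27.3600 mm


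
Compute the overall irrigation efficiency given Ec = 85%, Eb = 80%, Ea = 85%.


Ec = 0.85, Eb = 0.8, Ea = 0.85
E = 0.85 * 0.8 * 0.85 * 100 = 57.8000%

57.8000 %


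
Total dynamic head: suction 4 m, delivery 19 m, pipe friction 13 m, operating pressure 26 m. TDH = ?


TDH = Hs + Hd + hf + Hp = 4 + 19 + 13 + 26 = 62

62 m


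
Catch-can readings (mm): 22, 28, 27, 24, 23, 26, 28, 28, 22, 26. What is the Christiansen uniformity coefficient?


mean = 25.400000 mm
MAD = 2.120000 mm
CU = (1 - 2.120000/25.400000)*100

91.6535 %


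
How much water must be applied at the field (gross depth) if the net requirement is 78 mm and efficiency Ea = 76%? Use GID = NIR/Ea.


Ea = 76% = 0.76
GID = NIR / Ea = 78 / 0.76 = 102.6316 mm

102.6316 mm


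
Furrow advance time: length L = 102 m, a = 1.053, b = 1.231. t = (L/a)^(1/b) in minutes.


t = (L/a)^(1/b)
t = (102/1.053)^(1/1.231)
t = 96.866097^(1/1.231)

41.0641 min


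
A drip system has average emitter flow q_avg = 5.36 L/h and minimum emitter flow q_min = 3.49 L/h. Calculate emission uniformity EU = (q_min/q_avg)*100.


EU = (q_min/q_avg)*100 = (3.49/5.36)*100 = 65.1119%

65.1119 %


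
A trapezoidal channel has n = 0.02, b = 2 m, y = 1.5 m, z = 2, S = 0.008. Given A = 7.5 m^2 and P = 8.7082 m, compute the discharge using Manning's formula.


R = A/P = 7.5/8.7082 = 0.861257
Q = (1/0.02) * 7.5 * 0.861257^(2/3) * 0.008^0.5

30.3621 m^3/s


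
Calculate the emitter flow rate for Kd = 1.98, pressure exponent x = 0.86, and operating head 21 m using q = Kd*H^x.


q = Kd * H^x = 1.98 * 21^0.86 = 1.98 * 13.712246

27.1502 L/h


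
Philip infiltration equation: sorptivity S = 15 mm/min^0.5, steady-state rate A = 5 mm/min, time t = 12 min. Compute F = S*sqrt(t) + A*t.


F = S*sqrt(t) + A*t
F = 15*sqrt(12) + 5*12
F = 15*3.464102 + 60

111.9615 mm


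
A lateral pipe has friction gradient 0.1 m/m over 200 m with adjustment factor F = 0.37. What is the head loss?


hf = J * L * F = 0.1 * 200 * 0.37 = 7.4000 m

7.4000 m


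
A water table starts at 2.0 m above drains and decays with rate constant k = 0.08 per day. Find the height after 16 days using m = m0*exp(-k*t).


m = m0 * exp(-k*t)
m = 2.0 * exp(-0.08 * 16)
m = 2.0 * exp(-1.2800)

0.5561 m


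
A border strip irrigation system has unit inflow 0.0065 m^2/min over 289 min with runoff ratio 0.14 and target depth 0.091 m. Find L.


L = q*t/((1+r)*Z)
L = 0.0065*289/((1+0.14)*0.091)
L = 1.8785/0.10374

18.1078 m


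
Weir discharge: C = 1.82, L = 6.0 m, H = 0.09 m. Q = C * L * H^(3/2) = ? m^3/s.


Q = C * L * H^(3/2) = 1.82 * 6.0 * 0.09^1.5 = 1.82 * 6.0 * 0.027000

0.2948 m^3/s


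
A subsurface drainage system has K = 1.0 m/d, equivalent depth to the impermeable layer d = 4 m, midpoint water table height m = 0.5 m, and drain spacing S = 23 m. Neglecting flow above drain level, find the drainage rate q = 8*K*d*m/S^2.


q = 8*K*d*m/S^2
q = 8*1.0*4*0.5/23^2
q = 16.0000 / 529

0.0302 m/d


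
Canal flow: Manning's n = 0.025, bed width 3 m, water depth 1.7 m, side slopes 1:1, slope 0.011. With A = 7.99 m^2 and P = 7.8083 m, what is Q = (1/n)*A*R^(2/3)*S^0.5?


R = A/P = 7.99/7.8083 = 1.023270
Q = (1/0.025) * 7.99 * 1.023270^(2/3) * 0.011^0.5

34.0379 m^3/s


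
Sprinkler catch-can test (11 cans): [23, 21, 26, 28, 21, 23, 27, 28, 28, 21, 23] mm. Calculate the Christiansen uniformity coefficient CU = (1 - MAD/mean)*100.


mean = 24.454545 mm
MAD = 2.677686 mm
CU = (1 - 2.677686/24.454545)*100

89.0504 %


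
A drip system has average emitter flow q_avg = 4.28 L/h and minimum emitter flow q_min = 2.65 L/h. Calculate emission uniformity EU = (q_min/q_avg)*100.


EU = (q_min/q_avg)*100 = (2.65/4.28)*100 = 61.9159%

61.9159 %


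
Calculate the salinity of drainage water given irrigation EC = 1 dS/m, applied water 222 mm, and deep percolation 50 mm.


EC_dw = EC_iw * D_iw / D_dw
EC_dw = 1 * 222 / 50
EC_dw = 222 / 50

4.4400 dS/m


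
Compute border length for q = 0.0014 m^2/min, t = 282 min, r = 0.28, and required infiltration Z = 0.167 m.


L = q*t/((1+r)*Z)
L = 0.0014*282/((1+0.28)*0.167)
L = 0.3948/0.21376

1.8469 m


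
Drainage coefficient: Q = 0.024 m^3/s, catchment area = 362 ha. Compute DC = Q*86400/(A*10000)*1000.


DC = Q * 86400 / (A * 10000) * 1000
DC = 0.024 * 86400 / (362 * 10000) * 1000
DC = 2073600.0000 / 3620000

0.5728 mm/day


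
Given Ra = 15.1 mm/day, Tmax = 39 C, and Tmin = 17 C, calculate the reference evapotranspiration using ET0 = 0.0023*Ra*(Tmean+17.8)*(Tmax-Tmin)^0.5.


Tmean = (Tmax + Tmin)/2 = (39 + 17)/2 = 28.0
ET0 = 0.0023 * 15.1 * (28.0 + 17.8) * sqrt(39 - 17)
ET0 = 0.0023 * 15.1 * 45.8 * 4.690416

7.4607 mm/day


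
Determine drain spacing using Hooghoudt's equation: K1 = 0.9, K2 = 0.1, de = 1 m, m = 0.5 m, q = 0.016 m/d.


S^2 = 8*K2*de*m/q + 4*K1*m^2/q
S^2 = 8*0.1*1*0.5/0.016 + 4*0.9*0.5^2/0.016
S = sqrt(81.2500)

9.0139 m


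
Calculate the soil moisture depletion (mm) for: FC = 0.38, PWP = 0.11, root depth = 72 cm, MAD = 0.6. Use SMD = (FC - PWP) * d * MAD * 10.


SMD = (FC - PWP) * d * MAD * 10
SMD = (0.38 - 0.11) * 72 * 0.6 * 10
SMD = 0.2700 * 72 * 0.6 * 10

116.6400 mm


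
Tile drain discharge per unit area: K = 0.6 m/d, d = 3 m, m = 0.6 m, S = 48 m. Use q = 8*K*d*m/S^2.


q = 8*K*d*m/S^2
q = 8*0.6*3*0.6/48^2
q = 8.6400 / 2304

0.0037 m/d


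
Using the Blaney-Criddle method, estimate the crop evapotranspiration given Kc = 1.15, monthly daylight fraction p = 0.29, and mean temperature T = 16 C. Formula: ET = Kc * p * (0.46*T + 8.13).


ET = Kc * p * (0.46*T + 8.13)
ET = 1.15 * 0.29 * (0.46*16 + 8.13)
ET = 1.15 * 0.29 * 15.4900

5.1659 mm/day


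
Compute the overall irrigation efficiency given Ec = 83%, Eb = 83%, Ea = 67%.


Ec = 0.83, Eb = 0.83, Ea = 0.67
E = 0.83 * 0.83 * 0.67 * 100 = 46.1563%

46.1563 %


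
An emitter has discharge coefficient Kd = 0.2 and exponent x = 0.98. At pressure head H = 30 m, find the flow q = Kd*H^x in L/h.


q = Kd * H^x = 0.2 * 30^0.98 = 0.2 * 28.027143

5.6054 L/h


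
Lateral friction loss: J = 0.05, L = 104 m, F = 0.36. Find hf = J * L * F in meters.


hf = J * L * F = 0.05 * 104 * 0.36 = 1.8720 m

1.8720 m


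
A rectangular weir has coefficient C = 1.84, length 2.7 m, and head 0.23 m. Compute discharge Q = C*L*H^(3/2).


Q = C * L * H^(3/2) = 1.84 * 2.7 * 0.23^1.5 = 1.84 * 2.7 * 0.110304

0.5480 m^3/s


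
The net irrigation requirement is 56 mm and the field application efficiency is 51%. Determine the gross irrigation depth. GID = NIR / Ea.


Ea = 51% = 0.51
GID = NIR / Ea = 56 / 0.51 = 109.8039 mm

109.8039 mm


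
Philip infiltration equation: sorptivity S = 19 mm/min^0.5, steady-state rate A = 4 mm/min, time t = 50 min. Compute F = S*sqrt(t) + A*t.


F = S*sqrt(t) + A*t
F = 19*sqrt(50) + 4*50
F = 19*7.071068 + 200

334.3503 mm


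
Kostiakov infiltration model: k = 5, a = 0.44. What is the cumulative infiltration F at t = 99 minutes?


F = k * t^a = 5 * 99^0.44
F = 5 * 7.552304

37.7615 mm


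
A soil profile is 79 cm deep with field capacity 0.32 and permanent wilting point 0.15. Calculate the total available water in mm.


AWC = (FC - PWP) * d * 10
AWC = (0.32 - 0.15) * 79 * 10
AWC = 0.1700 * 79 * 10

134.3000 mm


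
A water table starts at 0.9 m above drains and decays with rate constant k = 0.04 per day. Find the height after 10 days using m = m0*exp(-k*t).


m = m0 * exp(-k*t)
m = 0.9 * exp(-0.04 * 10)
m = 0.9 * exp(-0.4000)

0.6033 m


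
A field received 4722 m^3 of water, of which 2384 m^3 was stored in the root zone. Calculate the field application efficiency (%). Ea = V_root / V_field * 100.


Ea = V_root / V_field * 100 = 2384 / 4722 * 100 = 50.4871%

50.4871 %


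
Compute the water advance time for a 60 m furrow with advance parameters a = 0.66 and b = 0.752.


t = (L/a)^(1/b)
t = (60/0.66)^(1/0.752)
t = 90.909091^(1/0.752)

402.2824 min


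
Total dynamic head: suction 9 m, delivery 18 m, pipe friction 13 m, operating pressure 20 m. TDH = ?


TDH = Hs + Hd + hf + Hp = 9 + 18 + 13 + 20 = 60

60 m


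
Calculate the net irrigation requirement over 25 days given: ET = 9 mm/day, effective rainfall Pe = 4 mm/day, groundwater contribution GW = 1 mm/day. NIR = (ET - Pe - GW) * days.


Daily deficit = ET - Pe - GW = 9 - 4 - 1 = 4 mm/day
NIR = 4 * 25 = 100 mm

100.0000 mm


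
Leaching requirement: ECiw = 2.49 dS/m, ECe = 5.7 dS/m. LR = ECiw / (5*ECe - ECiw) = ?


LR = ECiw / (5*ECe - ECiw)
LR = 2.49 / (5*5.7 - 2.49)
LR = 2.49 / 26.0100

0.0957


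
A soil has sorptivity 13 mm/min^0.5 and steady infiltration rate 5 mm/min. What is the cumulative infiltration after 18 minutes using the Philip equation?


F = S*sqrt(t) + A*t
F = 13*sqrt(18) + 5*18
F = 13*4.242641 + 90

145.1543 mm


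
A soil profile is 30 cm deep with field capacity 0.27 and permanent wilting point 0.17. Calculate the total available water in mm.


AWC = (FC - PWP) * d * 10
AWC = (0.27 - 0.17) * 30 * 10
AWC = 0.1000 * 30 * 10

30.0000 mm


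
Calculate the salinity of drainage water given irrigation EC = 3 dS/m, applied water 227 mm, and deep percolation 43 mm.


EC_dw = EC_iw * D_iw / D_dw
EC_dw = 3 * 227 / 43
EC_dw = 681 / 43

15.8372 dS/m


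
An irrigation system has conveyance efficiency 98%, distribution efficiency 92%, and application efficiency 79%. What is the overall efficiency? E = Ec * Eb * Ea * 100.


Ec = 0.98, Eb = 0.92, Ea = 0.79
E = 0.98 * 0.92 * 0.79 * 100 = 71.2264%

71.2264 %


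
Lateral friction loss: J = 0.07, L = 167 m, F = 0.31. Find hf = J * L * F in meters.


hf = J * L * F = 0.07 * 167 * 0.31 = 3.6239 m

3.6239 m


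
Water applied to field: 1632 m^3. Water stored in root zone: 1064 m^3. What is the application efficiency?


Ea = V_root / V_field * 100 = 1064 / 1632 * 100 = 65.1961%

65.1961 %


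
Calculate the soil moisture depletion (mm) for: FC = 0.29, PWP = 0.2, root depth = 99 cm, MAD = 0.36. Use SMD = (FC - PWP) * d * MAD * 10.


SMD = (FC - PWP) * d * MAD * 10
SMD = (0.29 - 0.2) * 99 * 0.36 * 10
SMD = 0.0900 * 99 * 0.36 * 10

32.0760 mm


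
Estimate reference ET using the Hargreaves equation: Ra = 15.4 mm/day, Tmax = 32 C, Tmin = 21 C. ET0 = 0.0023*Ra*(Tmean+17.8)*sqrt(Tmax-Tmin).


Tmean = (Tmax + Tmin)/2 = (32 + 21)/2 = 26.5
ET0 = 0.0023 * 15.4 * (26.5 + 17.8) * sqrt(32 - 21)
ET0 = 0.0023 * 15.4 * 44.3 * 3.316625

5.2041 mm/day


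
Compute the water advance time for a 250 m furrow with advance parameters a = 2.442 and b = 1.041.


t = (L/a)^(1/b)
t = (250/2.442)^(1/1.041)
t = 102.375102^(1/1.041)

85.3144 min


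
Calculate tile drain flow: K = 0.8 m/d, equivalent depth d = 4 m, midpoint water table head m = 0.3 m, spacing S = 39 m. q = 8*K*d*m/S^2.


q = 8*K*d*m/S^2
q = 8*0.8*4*0.3/39^2
q = 7.6800 / 1521

0.0050 m/d


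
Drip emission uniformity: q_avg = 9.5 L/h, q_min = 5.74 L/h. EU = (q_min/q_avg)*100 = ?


EU = (q_min/q_avg)*100 = (5.74/9.5)*100 = 60.4211%

60.4211 %


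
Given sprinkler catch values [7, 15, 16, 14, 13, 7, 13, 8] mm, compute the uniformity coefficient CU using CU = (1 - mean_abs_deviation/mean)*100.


mean = 11.625000 mm
MAD = 3.218750 mm
CU = (1 - 3.218750/11.625000)*100

72.3118 %


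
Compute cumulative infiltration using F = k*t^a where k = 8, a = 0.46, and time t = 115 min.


F = k * t^a = 8 * 115^0.46
F = 8 * 8.869947

70.9596 mm


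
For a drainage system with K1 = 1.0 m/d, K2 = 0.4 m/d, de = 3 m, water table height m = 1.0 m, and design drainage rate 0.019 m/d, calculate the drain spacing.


S^2 = 8*K2*de*m/q + 4*K1*m^2/q
S^2 = 8*0.4*3*1.0/0.019 + 4*1.0*1.0^2/0.019
S = sqrt(715.7895)

26.7542 m


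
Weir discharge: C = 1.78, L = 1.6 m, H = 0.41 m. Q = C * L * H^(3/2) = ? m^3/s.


Q = C * L * H^(3/2) = 1.78 * 1.6 * 0.41^1.5 = 1.78 * 1.6 * 0.262528

0.7477 m^3/s


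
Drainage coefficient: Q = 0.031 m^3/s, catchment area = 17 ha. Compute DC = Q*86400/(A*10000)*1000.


DC = Q * 86400 / (A * 10000) * 1000
DC = 0.031 * 86400 / (17 * 10000) * 1000
DC = 2678400.0000 / 170000

15.7553 mm/day


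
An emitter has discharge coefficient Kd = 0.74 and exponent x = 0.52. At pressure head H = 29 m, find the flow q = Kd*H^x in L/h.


q = Kd * H^x = 0.74 * 29^0.52 = 0.74 * 5.760325

4.2626 L/h


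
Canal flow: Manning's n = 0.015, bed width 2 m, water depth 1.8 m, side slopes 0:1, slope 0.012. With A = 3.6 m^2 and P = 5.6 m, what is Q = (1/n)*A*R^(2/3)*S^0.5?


R = A/P = 3.6/5.6 = 0.642857
Q = (1/0.015) * 3.6 * 0.642857^(2/3) * 0.012^0.5

19.5830 m^3/s


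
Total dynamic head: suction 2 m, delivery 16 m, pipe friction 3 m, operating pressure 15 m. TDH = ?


TDH = Hs + Hd + hf + Hp = 2 + 16 + 3 + 15 = 36

36 m


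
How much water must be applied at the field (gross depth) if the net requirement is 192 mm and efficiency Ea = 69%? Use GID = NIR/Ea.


Ea = 69% = 0.69
GID = NIR / Ea = 192 / 0.69 = 278.2609 mm

278.2609 mm


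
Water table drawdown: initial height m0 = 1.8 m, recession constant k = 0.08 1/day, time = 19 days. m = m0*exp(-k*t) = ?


m = m0 * exp(-k*t)
m = 1.8 * exp(-0.08 * 19)
m = 1.8 * exp(-1.5200)

0.3937 m


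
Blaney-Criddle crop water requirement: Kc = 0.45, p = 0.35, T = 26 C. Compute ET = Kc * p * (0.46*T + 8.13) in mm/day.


ET = Kc * p * (0.46*T + 8.13)
ET = 0.45 * 0.35 * (0.46*26 + 8.13)
ET = 0.45 * 0.35 * 20.0900

3.1642 mm/day


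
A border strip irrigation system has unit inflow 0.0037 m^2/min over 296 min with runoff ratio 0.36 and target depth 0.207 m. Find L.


L = q*t/((1+r)*Z)
L = 0.0037*296/((1+0.36)*0.207)
L = 1.0952/0.28152

3.8903 m


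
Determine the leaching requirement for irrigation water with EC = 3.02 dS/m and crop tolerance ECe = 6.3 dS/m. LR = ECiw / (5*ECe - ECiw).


LR = ECiw / (5*ECe - ECiw)
LR = 3.02 / (5*6.3 - 3.02)
LR = 3.02 / 28.4800

0.1060


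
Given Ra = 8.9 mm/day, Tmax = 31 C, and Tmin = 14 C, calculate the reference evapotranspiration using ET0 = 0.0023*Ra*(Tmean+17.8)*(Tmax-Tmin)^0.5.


Tmean = (Tmax + Tmin)/2 = (31 + 14)/2 = 22.5
ET0 = 0.0023 * 8.9 * (22.5 + 17.8) * sqrt(31 - 14)
ET0 = 0.0023 * 8.9 * 40.3 * 4.123106

3.4013 mm/day


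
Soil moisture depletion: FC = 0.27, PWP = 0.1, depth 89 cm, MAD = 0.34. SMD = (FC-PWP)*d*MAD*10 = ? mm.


SMD = (FC - PWP) * d * MAD * 10
SMD = (0.27 - 0.1) * 89 * 0.34 * 10
SMD = 0.1700 * 89 * 0.34 * 10

51.4420 mm


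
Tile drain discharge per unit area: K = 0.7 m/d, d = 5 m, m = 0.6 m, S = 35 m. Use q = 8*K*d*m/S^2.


q = 8*K*d*m/S^2
q = 8*0.7*5*0.6/35^2
q = 16.8000 / 1225

0.0137 m/d


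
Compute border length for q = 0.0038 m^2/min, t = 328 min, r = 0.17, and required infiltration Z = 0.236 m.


L = q*t/((1+r)*Z)
L = 0.0038*328/((1+0.17)*0.236)
L = 1.2464/0.27612

4.5140 m


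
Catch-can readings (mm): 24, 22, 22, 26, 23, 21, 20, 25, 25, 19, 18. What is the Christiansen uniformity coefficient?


mean = 22.272727 mm
MAD = 2.115702 mm
CU = (1 - 2.115702/22.272727)*100

90.5009 %


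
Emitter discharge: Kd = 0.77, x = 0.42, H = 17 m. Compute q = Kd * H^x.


q = Kd * H^x = 0.77 * 17^0.42 = 0.77 * 3.286916

2.5309 L/h


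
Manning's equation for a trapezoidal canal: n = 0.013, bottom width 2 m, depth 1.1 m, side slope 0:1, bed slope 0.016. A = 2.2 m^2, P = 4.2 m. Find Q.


R = A/P = 2.2/4.2 = 0.523810
Q = (1/0.013) * 2.2 * 0.523810^(2/3) * 0.016^0.5

13.9098 m^3/s


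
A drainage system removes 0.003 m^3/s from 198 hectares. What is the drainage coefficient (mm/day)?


DC = Q * 86400 / (A * 10000) * 1000
DC = 0.003 * 86400 / (198 * 10000) * 1000
DC = 259200.0000 / 1980000

0.1309 mm/day


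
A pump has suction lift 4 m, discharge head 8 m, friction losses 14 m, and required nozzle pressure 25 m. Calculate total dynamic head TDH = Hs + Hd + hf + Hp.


TDH = Hs + Hd + hf + Hp = 4 + 8 + 14 + 25 = 51

51 m


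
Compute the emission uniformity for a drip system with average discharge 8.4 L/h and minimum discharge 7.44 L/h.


EU = (q_min/q_avg)*100 = (7.44/8.4)*100 = 88.5714%

88.5714 %


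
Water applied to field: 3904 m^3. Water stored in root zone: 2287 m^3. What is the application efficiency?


Ea = V_root / V_field * 100 = 2287 / 3904 * 100 = 58.5809%

58.5809 %


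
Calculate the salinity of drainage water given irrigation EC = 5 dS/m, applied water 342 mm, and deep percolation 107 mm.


EC_dw = EC_iw * D_iw / D_dw
EC_dw = 5 * 342 / 107
EC_dw = 1710 / 107

15.9813 dS/m


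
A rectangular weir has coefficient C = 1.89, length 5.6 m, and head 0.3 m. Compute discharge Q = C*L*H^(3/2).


Q = C * L * H^(3/2) = 1.89 * 5.6 * 0.3^1.5 = 1.89 * 5.6 * 0.164317

1.7391 m^3/s


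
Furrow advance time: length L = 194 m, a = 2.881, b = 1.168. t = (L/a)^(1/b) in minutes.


t = (L/a)^(1/b)
t = (194/2.881)^(1/1.168)
t = 67.337730^(1/1.168)

36.7527 min


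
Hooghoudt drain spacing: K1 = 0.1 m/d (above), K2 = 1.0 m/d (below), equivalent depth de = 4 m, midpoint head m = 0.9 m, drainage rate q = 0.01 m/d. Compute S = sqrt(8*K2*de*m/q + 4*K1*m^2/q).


S^2 = 8*K2*de*m/q + 4*K1*m^2/q
S^2 = 8*1.0*4*0.9/0.01 + 4*0.1*0.9^2/0.01
S = sqrt(2912.4000)

53.9667 m


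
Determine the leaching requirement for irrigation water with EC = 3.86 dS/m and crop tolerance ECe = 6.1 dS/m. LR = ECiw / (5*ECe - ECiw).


LR = ECiw / (5*ECe - ECiw)
LR = 3.86 / (5*6.1 - 3.86)
LR = 3.86 / 26.6400

0.1449


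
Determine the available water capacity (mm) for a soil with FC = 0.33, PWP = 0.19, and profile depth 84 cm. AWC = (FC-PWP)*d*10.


AWC = (FC - PWP) * d * 10
AWC = (0.33 - 0.19) * 84 * 10
AWC = 0.1400 * 84 * 10

117.6000 mm


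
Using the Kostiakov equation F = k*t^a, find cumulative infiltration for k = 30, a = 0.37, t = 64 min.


F = k * t^a = 30 * 64^0.37
F = 30 * 4.658934

139.7680 mm


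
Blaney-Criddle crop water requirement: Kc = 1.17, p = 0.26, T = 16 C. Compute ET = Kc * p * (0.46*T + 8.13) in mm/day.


ET = Kc * p * (0.46*T + 8.13)
ET = 1.17 * 0.26 * (0.46*16 + 8.13)
ET = 1.17 * 0.26 * 15.4900

4.7121 mm/day


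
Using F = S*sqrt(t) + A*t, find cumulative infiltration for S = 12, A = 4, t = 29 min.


F = S*sqrt(t) + A*t
F = 12*sqrt(29) + 4*29
F = 12*5.385165 + 116

180.6220 mm


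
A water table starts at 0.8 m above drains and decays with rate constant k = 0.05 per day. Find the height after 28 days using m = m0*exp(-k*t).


m = m0 * exp(-k*t)
m = 0.8 * exp(-0.05 * 28)
m = 0.8 * exp(-1.4000)

0.1973 m


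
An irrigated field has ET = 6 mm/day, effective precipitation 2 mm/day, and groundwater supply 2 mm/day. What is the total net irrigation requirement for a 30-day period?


Daily deficit = ET - Pe - GW = 6 - 2 - 2 = 2 mm/day
NIR = 2 * 30 = 60 mm

60.0000 mm


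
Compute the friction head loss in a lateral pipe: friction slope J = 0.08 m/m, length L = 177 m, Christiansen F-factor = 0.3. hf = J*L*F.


hf = J * L * F = 0.08 * 177 * 0.3 = 4.2480 m

4.2480 m


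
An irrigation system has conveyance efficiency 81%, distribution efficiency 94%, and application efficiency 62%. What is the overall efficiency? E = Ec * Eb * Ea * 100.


Ec = 0.81, Eb = 0.94, Ea = 0.62
E = 0.81 * 0.94 * 0.62 * 100 = 47.2068%

47.2068 %


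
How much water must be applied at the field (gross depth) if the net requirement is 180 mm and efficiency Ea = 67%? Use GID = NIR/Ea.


Ea = 67% = 0.67
GID = NIR / Ea = 180 / 0.67 = 268.6567 mm

268.6567 mm


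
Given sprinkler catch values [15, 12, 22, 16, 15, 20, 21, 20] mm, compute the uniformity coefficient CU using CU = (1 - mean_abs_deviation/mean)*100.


mean = 17.625000 mm
MAD = 3.125000 mm
CU = (1 - 3.125000/17.625000)*100

82.2695 %


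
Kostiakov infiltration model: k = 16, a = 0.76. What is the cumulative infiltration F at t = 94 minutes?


F = k * t^a = 16 * 94^0.76
F = 16 * 31.592003

505.4720 mm


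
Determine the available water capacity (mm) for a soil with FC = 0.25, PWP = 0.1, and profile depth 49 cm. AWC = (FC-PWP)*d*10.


AWC = (FC - PWP) * d * 10
AWC = (0.25 - 0.1) * 49 * 10
AWC = 0.1500 * 49 * 10

73.5000 mm


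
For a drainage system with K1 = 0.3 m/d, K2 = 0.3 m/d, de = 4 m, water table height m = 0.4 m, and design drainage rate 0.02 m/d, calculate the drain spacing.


S^2 = 8*K2*de*m/q + 4*K1*m^2/q
S^2 = 8*0.3*4*0.4/0.02 + 4*0.3*0.4^2/0.02
S = sqrt(201.6000)

14.1986 m


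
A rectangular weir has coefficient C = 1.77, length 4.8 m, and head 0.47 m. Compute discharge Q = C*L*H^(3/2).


Q = C * L * H^(3/2) = 1.77 * 4.8 * 0.47^1.5 = 1.77 * 4.8 * 0.322216

2.7375 m^3/s


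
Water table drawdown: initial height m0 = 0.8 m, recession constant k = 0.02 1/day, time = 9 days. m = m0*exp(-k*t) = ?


m = m0 * exp(-k*t)
m = 0.8 * exp(-0.02 * 9)
m = 0.8 * exp(-0.1800)

0.6682 m


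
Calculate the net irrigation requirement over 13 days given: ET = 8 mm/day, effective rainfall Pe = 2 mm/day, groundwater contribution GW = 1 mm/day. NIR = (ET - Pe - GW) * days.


Daily deficit = ET - Pe - GW = 8 - 2 - 1 = 5 mm/day
NIR = 5 * 13 = 65 mm

65.0000 mm


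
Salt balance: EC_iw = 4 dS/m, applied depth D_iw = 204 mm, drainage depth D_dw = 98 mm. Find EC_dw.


EC_dw = EC_iw * D_iw / D_dw
EC_dw = 4 * 204 / 98
EC_dw = 816 / 98

8.3265 dS/m


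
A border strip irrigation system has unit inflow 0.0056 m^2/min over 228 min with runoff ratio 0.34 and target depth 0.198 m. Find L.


L = q*t/((1+r)*Z)
L = 0.0056*228/((1+0.34)*0.198)
L = 1.2768/0.26532

4.8123 m


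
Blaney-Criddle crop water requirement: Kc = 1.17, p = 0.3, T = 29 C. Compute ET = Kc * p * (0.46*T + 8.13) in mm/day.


ET = Kc * p * (0.46*T + 8.13)
ET = 1.17 * 0.3 * (0.46*29 + 8.13)
ET = 1.17 * 0.3 * 21.4700

7.5360 mm/day


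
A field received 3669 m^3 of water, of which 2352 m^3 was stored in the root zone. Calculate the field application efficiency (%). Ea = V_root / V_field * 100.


Ea = V_root / V_field * 100 = 2352 / 3669 * 100 = 64.1047%

64.1047 %


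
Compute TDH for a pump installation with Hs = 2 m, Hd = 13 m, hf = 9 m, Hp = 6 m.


TDH = Hs + Hd + hf + Hp = 2 + 13 + 9 + 6 = 30

30 m


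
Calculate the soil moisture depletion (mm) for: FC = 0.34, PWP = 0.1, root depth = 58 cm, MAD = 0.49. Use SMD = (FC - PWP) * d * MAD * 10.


SMD = (FC - PWP) * d * MAD * 10
SMD = (0.34 - 0.1) * 58 * 0.49 * 10
SMD = 0.2400 * 58 * 0.49 * 10

68.2080 mm


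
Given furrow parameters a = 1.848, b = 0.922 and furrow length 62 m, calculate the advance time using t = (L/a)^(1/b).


t = (L/a)^(1/b)
t = (62/1.848)^(1/0.922)
t = 33.549784^(1/0.922)

45.1607 min


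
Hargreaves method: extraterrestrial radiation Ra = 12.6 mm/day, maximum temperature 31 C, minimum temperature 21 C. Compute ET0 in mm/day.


Tmean = (Tmax + Tmin)/2 = (31 + 21)/2 = 26.0
ET0 = 0.0023 * 12.6 * (26.0 + 17.8) * sqrt(31 - 21)
ET0 = 0.0023 * 12.6 * 43.8 * 3.162278

4.0140 mm/day


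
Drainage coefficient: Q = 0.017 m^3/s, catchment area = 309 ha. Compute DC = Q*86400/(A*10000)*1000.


DC = Q * 86400 / (A * 10000) * 1000
DC = 0.017 * 86400 / (309 * 10000) * 1000
DC = 1468800.0000 / 3090000

0.4753 mm/day


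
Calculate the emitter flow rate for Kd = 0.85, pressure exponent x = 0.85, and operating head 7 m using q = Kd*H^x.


q = Kd * H^x = 0.85 * 7^0.85 = 0.85 * 5.227973

4.4438 L/h


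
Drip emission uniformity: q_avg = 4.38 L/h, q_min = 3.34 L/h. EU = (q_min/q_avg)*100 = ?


EU = (q_min/q_avg)*100 = (3.34/4.38)*100 = 76.2557%

76.2557 %


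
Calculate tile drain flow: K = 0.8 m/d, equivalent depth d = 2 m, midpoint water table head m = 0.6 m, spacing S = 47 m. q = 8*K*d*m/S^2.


q = 8*K*d*m/S^2
q = 8*0.8*2*0.6/47^2
q = 7.6800 / 2209

0.0035 m/d


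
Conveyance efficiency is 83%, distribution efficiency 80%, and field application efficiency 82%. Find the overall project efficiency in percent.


Ec = 0.83, Eb = 0.8, Ea = 0.82
E = 0.83 * 0.8 * 0.82 * 100 = 54.4480%

54.4480 %
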